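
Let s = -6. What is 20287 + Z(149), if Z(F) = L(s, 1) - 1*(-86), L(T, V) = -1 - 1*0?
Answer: 20372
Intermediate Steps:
L(T, V) = -1 (L(T, V) = -1 + 0 = -1)
Z(F) = 85 (Z(F) = -1 - 1*(-86) = -1 + 86 = 85)
20287 + Z(149) = 20287 + 85 = 20372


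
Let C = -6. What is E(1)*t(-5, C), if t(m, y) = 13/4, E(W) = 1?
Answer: 13/4 ≈ 3.2500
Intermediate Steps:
t(m, y) = 13/4 (t(m, y) = 13*(1/4) = 13/4)
E(1)*t(-5, C) = 1*(13/4) = 13/4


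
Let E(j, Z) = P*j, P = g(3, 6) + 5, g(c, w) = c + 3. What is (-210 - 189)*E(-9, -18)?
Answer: 39501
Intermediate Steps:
g(c, w) = 3 + c
P = 11 (P = (3 + 3) + 5 = 6 + 5 = 11)
E(j, Z) = 11*j
(-210 - 189)*E(-9, -18) = (-210 - 189)*(11*(-9)) = -399*(-99) = 39501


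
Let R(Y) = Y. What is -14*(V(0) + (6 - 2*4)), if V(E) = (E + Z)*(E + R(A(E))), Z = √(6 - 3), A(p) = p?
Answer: 28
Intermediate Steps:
Z = √3 ≈ 1.7320
V(E) = 2*E*(E + √3) (V(E) = (E + √3)*(E + E) = (E + √3)*(2*E) = 2*E*(E + √3))
-14*(V(0) + (6 - 2*4)) = -14*(2*0*(0 + √3) + (6 - 2*4)) = -14*(2*0*√3 + (6 - 8)) = -14*(0 - 2) = -14*(-2) = 28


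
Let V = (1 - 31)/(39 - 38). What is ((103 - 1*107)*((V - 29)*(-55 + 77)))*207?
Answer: 1074744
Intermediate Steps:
V = -30 (V = -30/1 = -30*1 = -30)
((103 - 1*107)*((V - 29)*(-55 + 77)))*207 = ((103 - 1*107)*((-30 - 29)*(-55 + 77)))*207 = ((103 - 107)*(-59*22))*207 = -4*(-1298)*207 = 5192*207 = 1074744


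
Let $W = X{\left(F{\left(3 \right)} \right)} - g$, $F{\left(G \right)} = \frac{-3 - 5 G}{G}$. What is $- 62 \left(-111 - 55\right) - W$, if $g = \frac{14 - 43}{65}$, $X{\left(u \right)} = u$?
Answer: $\frac{669341}{65} \approx 10298.0$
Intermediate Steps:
$F{\left(G \right)} = \frac{-3 - 5 G}{G}$
$g = - \frac{29}{65}$ ($g = \left(-29\right) \frac{1}{65} = - \frac{29}{65} \approx -0.44615$)
$W = - \frac{361}{65}$ ($W = \left(-5 - \frac{3}{3}\right) - - \frac{29}{65} = \left(-5 - 1\right) + \frac{29}{65} = -6 + \frac{29}{65} = - \frac{361}{65} \approx -5.5538$)
$- 62 \left(-111 - 55\right) - W = - 62 \left(-111 - 55\right) - - \frac{361}{65} = \left(-62\right) \left(-166\right) + \frac{361}{65} = 10292 + \frac{361}{65} = \frac{669341}{65}$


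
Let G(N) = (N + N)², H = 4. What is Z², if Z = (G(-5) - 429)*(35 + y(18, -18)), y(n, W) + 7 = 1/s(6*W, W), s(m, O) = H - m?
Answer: 21738258721/256 ≈ 8.4915e+7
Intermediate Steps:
s(m, O) = 4 - m
G(N) = 4*N² (G(N) = (2*N)² = 4*N²)
y(n, W) = -7 + 1/(4 - 6*W)
Z = -147439/16 (Z = (4*(-5)² - 429)*(35 + 3*(9 - 14*(-18))/(2*(-2 + 3*(-18)))) = (4*25 - 429)*(35 + 3*(9 + 252)/(2*(-2 - 54))) = (100 - 429)*(35 + (3/2)*261/(-56)) = -329*(35 + (3/2)*(-1/56)*261) = -329*(35 - 783/112) = -329*3137/112 = -147439/16 ≈ -9214.9)
Z² = (-147439/16)² = 21738258721/256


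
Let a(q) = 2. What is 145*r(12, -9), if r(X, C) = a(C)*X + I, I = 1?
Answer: 3625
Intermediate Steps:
r(X, C) = 1 + 2*X (r(X, C) = 2*X + 1 = 1 + 2*X)
145*r(12, -9) = 145*(1 + 2*12) = 145*(1 + 24) = 145*25 = 3625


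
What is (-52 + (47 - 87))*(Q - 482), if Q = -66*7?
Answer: 86848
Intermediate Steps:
Q = -462
(-52 + (47 - 87))*(Q - 482) = (-52 + (47 - 87))*(-462 - 482) = (-52 - 40)*(-944) = -92*(-944) = 86848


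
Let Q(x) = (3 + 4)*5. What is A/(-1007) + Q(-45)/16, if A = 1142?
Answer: 16973/16112 ≈ 1.0534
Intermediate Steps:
Q(x) = 35 (Q(x) = 7*5 = 35)
A/(-1007) + Q(-45)/16 = 1142/(-1007) + 35/16 = 1142*(-1/1007) + 35*(1/16) = -1142/1007 + 35/16 = 16973/16112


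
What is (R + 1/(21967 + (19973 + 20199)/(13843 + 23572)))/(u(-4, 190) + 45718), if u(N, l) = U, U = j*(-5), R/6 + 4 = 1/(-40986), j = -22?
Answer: -3062544458975/5847904065953169 ≈ -0.00052370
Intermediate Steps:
R = -163945/6831 (R = -24 + 6/(-40986) = -24 + 6*(-1/40986) = -24 - 1/6831 = -163945/6831 ≈ -24.000)
U = 110 (U = -22*(-5) = 110)
u(N, l) = 110
(R + 1/(21967 + (19973 + 20199)/(13843 + 23572)))/(u(-4, 190) + 45718) = (-163945/6831 + 1/(21967 + (19973 + 20199)/(13843 + 23572)))/(110 + 45718) = (-163945/6831 + 1/(21967 + 40172/37415))/45828 = (-163945/6831 + 1/(21967 + 40172*(1/37415)))*(1/45828) = (-163945/6831 + 1/(21967 + 40172/37415))*(1/45828) = (-163945/6831 + 1/(821935477/37415))*(1/45828) = (-163945/6831 + 37415/821935477)*(1/45828) = -12250177835900/510421931217*1/45828 = -3062544458975/5847904065953169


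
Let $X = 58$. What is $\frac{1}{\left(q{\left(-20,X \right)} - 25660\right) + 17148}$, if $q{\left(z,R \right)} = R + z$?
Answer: $- \frac{1}{8474} \approx -0.00011801$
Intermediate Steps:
$\frac{1}{\left(q{\left(-20,X \right)} - 25660\right) + 17148} = \frac{1}{\left(\left(58 - 20\right) - 25660\right) + 17148} = \frac{1}{\left(38 - 25660\right) + 17148} = \frac{1}{-25622 + 17148} = \frac{1}{-8474} = - \frac{1}{8474}$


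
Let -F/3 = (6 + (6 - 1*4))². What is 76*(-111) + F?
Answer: -8628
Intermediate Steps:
F = -192 (F = -3*(6 + (6 - 1*4))² = -3*(6 + (6 - 4))² = -3*(6 + 2)² = -3*8² = -3*64 = -192)
76*(-111) + F = 76*(-111) - 192 = -8436 - 192 = -8628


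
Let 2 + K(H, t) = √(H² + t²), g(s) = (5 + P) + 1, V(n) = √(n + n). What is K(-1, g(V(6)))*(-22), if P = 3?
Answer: 44 - 22*√82 ≈ -155.22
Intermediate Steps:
V(n) = √2*√n (V(n) = √(2*n) = √2*√n)
g(s) = 9 (g(s) = (5 + 3) + 1 = 8 + 1 = 9)
K(H, t) = -2 + √(H² + t²)
K(-1, g(V(6)))*(-22) = (-2 + √((-1)² + 9²))*(-22) = (-2 + √(1 + 81))*(-22) = (-2 + √82)*(-22) = 44 - 22*√82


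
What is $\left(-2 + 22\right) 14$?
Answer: $280$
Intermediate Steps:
$\left(-2 + 22\right) 14 = 20 \cdot 14 = 280$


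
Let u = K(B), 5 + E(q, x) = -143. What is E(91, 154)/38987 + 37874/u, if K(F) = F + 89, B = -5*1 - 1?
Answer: 1476581354/3235921 ≈ 456.31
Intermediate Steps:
E(q, x) = -148 (E(q, x) = -5 - 143 = -148)
B = -6 (B = -5 - 1 = -6)
K(F) = 89 + F
u = 83 (u = 89 - 6 = 83)
E(91, 154)/38987 + 37874/u = -148/38987 + 37874/83 = 1476581354/3235921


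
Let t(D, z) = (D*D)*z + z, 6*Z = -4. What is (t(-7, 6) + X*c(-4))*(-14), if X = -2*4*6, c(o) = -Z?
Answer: -3752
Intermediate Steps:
Z = -⅔ (Z = (⅙)*(-4) = -⅔ ≈ -0.66667)
c(o) = ⅔ (c(o) = -1*(-⅔) = ⅔)
t(D, z) = z + z*D² (t(D, z) = D²*z + z = z*D² + z = z + z*D²)
X = -48 (X = -8*6 = -48)
(t(-7, 6) + X*c(-4))*(-14) = (6*(1 + (-7)²) - 48*⅔)*(-14) = (6*(1 + 49) - 32)*(-14) = (6*50 - 32)*(-14) = (300 - 32)*(-14) = 268*(-14) = -3752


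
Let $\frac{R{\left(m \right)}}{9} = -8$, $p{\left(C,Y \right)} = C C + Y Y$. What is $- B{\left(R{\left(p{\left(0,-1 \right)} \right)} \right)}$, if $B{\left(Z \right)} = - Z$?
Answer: $-72$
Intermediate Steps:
$p{\left(C,Y \right)} = C^{2} + Y^{2}$
$R{\left(m \right)} = -72$ ($R{\left(m \right)} = 9 \left(-8\right) = -72$)
$- B{\left(R{\left(p{\left(0,-1 \right)} \right)} \right)} = - \left(-1\right) \left(-72\right) = \left(-1\right) 72 = -72$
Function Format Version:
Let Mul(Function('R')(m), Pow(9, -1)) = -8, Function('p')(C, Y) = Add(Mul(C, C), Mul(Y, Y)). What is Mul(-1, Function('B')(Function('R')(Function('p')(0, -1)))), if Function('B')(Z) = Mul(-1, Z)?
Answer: -72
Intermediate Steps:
Function('p')(C, Y) = Add(Pow(C, 2), Pow(Y, 2))
Function('R')(m) = -72 (Function('R')(m) = Mul(9, -8) = -72)
Mul(-1, Function('B')(Function('R')(Function('p')(0, -1)))) = Mul(-1, Mul(-1, -72)) = Mul(-1, 72) = -72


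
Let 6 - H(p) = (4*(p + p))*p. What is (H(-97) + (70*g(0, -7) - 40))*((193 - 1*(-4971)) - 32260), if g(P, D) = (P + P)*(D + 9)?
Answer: 2040491376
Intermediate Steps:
H(p) = 6 - 8*p² (H(p) = 6 - 4*(p + p)*p = 6 - 4*(2*p)*p = 6 - 8*p*p = 6 - 8*p²)
g(P, D) = 2*P*(9 + D) (g(P, D) = (2*P)*(9 + D) = 2*P*(9 + D))
(H(-97) + (70*g(0, -7) - 40))*((193 - 1*(-4971)) - 32260) = ((6 - 8*(-97)²) + (70*(2*0*(9 - 7)) - 40))*((193 - 1*(-4971)) - 32260) = ((6 - 8*9409) + (70*(2*0*2) - 40))*((193 + 4971) - 32260) = ((6 - 75272) + (70*0 - 40))*(5164 - 32260) = (-75266 + (0 - 40))*(-27096) = (-75266 - 40)*(-27096) = -75306*(-27096) = 2040491376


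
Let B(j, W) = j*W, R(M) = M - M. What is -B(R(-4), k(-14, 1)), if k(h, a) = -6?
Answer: 0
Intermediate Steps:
R(M) = 0
B(j, W) = W*j
-B(R(-4), k(-14, 1)) = -(-6)*0 = -1*0 = 0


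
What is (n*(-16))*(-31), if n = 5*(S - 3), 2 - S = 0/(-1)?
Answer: -2480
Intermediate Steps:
S = 2 (S = 2 - 0/(-1) = 2 - 0*(-1) = 2 - 1*0 = 2 + 0 = 2)
n = -5 (n = 5*(2 - 3) = 5*(-1) = -5)
(n*(-16))*(-31) = -5*(-16)*(-31) = 80*(-31) = -2480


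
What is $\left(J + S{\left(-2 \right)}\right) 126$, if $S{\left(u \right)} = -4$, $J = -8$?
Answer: $-1512$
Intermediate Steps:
$\left(J + S{\left(-2 \right)}\right) 126 = \left(-8 - 4\right) 126 = \left(-12\right) 126 = -1512$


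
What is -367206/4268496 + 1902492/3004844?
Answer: 292390947757/534423524776 ≈ 0.54711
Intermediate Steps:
-367206/4268496 + 1902492/3004844 = -367206*1/4268496 + 1902492*(1/3004844) = -61201/711416 + 475623/751211 = 292390947757/534423524776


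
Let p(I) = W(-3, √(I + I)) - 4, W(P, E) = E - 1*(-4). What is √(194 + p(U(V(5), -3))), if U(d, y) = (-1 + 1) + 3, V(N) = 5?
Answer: √(194 + √6) ≈ 14.016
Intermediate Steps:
W(P, E) = 4 + E (W(P, E) = E + 4 = 4 + E)
U(d, y) = 3 (U(d, y) = 0 + 3 = 3)
p(I) = √2*√I (p(I) = (4 + √(I + I)) - 4 = (4 + √(2*I)) - 4 = (4 + √2*√I) - 4 = √2*√I)
√(194 + p(U(V(5), -3))) = √(194 + √2*√3) = √(194 + √6)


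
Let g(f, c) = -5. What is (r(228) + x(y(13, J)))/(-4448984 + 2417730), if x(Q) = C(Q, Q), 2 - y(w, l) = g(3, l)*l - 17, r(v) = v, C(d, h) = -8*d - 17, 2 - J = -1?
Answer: 61/2031254 ≈ 3.0031e-5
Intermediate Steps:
J = 3 (J = 2 - 1*(-1) = 2 + 1 = 3)
C(d, h) = -17 - 8*d
y(w, l) = 19 + 5*l (y(w, l) = 2 - (-5*l - 17) = 2 - (-17 - 5*l) = 2 + (17 + 5*l) = 19 + 5*l)
x(Q) = -17 - 8*Q
(r(228) + x(y(13, J)))/(-4448984 + 2417730) = (228 + (-17 - 8*(19 + 5*3)))/(-4448984 + 2417730) = (228 + (-17 - 8*(19 + 15)))/(-2031254) = (228 + (-17 - 8*34))*(-1/2031254) = (228 + (-17 - 272))*(-1/2031254) = (228 - 289)*(-1/2031254) = -61*(-1/2031254) = 61/2031254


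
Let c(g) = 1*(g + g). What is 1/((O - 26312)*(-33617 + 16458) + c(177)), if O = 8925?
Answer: 1/298343887 ≈ 3.3518e-9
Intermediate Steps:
c(g) = 2*g (c(g) = 1*(2*g) = 2*g)
1/((O - 26312)*(-33617 + 16458) + c(177)) = 1/((8925 - 26312)*(-33617 + 16458) + 2*177) = 1/(-17387*(-17159) + 354) = 1/(298343533 + 354) = 1/298343887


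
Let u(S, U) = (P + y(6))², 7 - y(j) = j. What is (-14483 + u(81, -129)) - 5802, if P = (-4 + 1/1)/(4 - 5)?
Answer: -20269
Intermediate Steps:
y(j) = 7 - j
P = 3 (P = (-4 + 1)/(-1) = -3*(-1) = 3)
u(S, U) = 16 (u(S, U) = (3 + (7 - 1*6))² = (3 + (7 - 6))² = (3 + 1)² = 4² = 16)
(-14483 + u(81, -129)) - 5802 = (-14483 + 16) - 5802 = -14467 - 5802 = -20269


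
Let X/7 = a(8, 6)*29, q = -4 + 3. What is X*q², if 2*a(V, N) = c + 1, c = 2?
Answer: 609/2 ≈ 304.50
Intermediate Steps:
a(V, N) = 3/2 (a(V, N) = (2 + 1)/2 = (½)*3 = 3/2)
q = -1
X = 609/2 (X = 7*((3/2)*29) = 7*(87/2) = 609/2 ≈ 304.50)
X*q² = (609/2)*(-1)² = (609/2)*1 = 609/2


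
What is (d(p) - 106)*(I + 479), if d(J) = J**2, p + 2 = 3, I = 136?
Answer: -64575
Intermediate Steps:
p = 1 (p = -2 + 3 = 1)
(d(p) - 106)*(I + 479) = (1**2 - 106)*(136 + 479) = (1 - 106)*615 = -105*615 = -64575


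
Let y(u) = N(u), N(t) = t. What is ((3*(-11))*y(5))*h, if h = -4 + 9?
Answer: -825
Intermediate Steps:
y(u) = u
h = 5
((3*(-11))*y(5))*h = ((3*(-11))*5)*5 = -33*5*5 = -165*5 = -825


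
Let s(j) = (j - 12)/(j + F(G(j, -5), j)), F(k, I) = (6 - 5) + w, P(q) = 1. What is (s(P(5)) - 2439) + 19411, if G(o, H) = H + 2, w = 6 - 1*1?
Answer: 118793/7 ≈ 16970.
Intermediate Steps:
w = 5 (w = 6 - 1 = 5)
G(o, H) = 2 + H
F(k, I) = 6 (F(k, I) = (6 - 5) + 5 = 1 + 5 = 6)
s(j) = (-12 + j)/(6 + j) (s(j) = (j - 12)/(j + 6) = (-12 + j)/(6 + j))
(s(P(5)) - 2439) + 19411 = ((-12 + 1)/(6 + 1) - 2439) + 19411 = (-11/7 - 2439) + 19411 = -17084/7 + 19411 = 118793/7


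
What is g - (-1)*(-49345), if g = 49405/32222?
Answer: -1589945185/32222 ≈ -49343.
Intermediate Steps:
g = 49405/32222 (g = 49405*(1/32222) = 49405/32222 ≈ 1.5333)
g - (-1)*(-49345) = 49405/32222 - (-1)*(-49345) = 49405/32222 - 1*49345 = 49405/32222 - 49345 = -1589945185/32222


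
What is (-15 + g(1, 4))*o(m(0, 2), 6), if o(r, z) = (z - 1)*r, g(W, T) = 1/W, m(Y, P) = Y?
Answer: 0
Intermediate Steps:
o(r, z) = r*(-1 + z) (o(r, z) = (-1 + z)*r = r*(-1 + z))
(-15 + g(1, 4))*o(m(0, 2), 6) = (-15 + 1/1)*(0*(-1 + 6)) = (-15 + 1)*(0*5) = -14*0 = 0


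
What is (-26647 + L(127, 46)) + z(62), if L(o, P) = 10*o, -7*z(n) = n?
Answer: -177701/7 ≈ -25386.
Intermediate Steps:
z(n) = -n/7
(-26647 + L(127, 46)) + z(62) = (-26647 + 10*127) - ⅐*62 = (-26647 + 1270) - 62/7 = -25377 - 62/7 = -177701/7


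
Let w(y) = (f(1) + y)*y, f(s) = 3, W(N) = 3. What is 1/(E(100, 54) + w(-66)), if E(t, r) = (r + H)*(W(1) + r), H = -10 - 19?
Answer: 1/5583 ≈ 0.00017912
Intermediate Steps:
H = -29
w(y) = y*(3 + y) (w(y) = (3 + y)*y = y*(3 + y))
E(t, r) = (-29 + r)*(3 + r) (E(t, r) = (r - 29)*(3 + r) = (-29 + r)*(3 + r))
1/(E(100, 54) + w(-66)) = 1/((-87 + 54² - 26*54) - 66*(3 - 66)) = 1/((-87 + 2916 - 1404) - 66*(-63)) = 1/(1425 + 4158) = 1/5583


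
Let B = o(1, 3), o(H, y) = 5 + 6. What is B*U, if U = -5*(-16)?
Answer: 880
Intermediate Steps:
o(H, y) = 11
B = 11
U = 80
B*U = 11*80 = 880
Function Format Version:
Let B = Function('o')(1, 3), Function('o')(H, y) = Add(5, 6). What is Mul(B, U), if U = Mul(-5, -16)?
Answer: 880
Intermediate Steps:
Function('o')(H, y) = 11
B = 11
U = 80
Mul(B, U) = Mul(11, 80) = 880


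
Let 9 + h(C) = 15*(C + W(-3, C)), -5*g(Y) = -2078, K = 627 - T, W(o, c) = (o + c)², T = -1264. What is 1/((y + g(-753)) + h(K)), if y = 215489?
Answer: 5/268562103 ≈ 1.8618e-8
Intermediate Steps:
W(o, c) = (c + o)²
K = 1891 (K = 627 - 1*(-1264) = 627 + 1264 = 1891)
g(Y) = 2078/5 (g(Y) = -⅕*(-2078) = 2078/5)
h(C) = -9 + 15*C + 15*(-3 + C)² (h(C) = -9 + 15*(C + (C - 3)²) = -9 + 15*(C + (-3 + C)²) = -9 + (15*C + 15*(-3 + C)²) = -9 + 15*C + 15*(-3 + C)²)
1/((y + g(-753)) + h(K)) = 1/((215489 + 2078/5) + (126 - 75*1891 + 15*1891²)) = 1/(1079523/5 + (126 - 141825 + 15*3575881)) = 1/(1079523/5 + (126 - 141825 + 53638215)) = 1/(1079523/5 + 53496516) = 1/(268562103/5) = 5/268562103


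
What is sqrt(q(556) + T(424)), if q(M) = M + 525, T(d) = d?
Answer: sqrt(1505) ≈ 38.794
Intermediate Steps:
q(M) = 525 + M
sqrt(q(556) + T(424)) = sqrt((525 + 556) + 424) = sqrt(1081 + 424) = sqrt(1505)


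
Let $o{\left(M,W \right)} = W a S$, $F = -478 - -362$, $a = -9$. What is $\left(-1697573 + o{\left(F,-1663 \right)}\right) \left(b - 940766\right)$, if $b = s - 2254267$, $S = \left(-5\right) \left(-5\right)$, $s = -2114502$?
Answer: $7026627999930$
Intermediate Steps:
$S = 25$
$F = -116$ ($F = -478 + 362 = -116$)
$b = -4368769$ ($b = -2114502 - 2254267 = -4368769$)
$o{\left(M,W \right)} = - 225 W$ ($o{\left(M,W \right)} = W \left(-9\right) 25 = - 9 W 25 = - 225 W$)
$\left(-1697573 + o{\left(F,-1663 \right)}\right) \left(b - 940766\right) = \left(-1697573 - -374175\right) \left(-4368769 - 940766\right) = \left(-1697573 + 374175\right) \left(-5309535\right) = \left(-1323398\right) \left(-5309535\right) = 7026627999930$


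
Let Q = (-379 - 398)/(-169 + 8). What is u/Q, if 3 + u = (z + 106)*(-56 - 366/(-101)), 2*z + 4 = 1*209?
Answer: -8458388/3737 ≈ -2263.4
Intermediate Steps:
z = 205/2 (z = -2 + (1*209)/2 = -2 + (½)*209 = -2 + 209/2 = 205/2 ≈ 102.50)
u = -1103268/101 (u = -3 + (205/2 + 106)*(-56 - 366/(-101)) = -3 + 417*(-56 - 366*(-1/101))/2 = -3 + 417*(-56 + 366/101)/2 = -3 + (417/2)*(-5290/101) = -3 - 1102965/101 = -1103268/101 ≈ -10923.)
Q = 111/23 (Q = -777/(-161) = -777*(-1/161) = 111/23 ≈ 4.8261)
u/Q = -1103268/(101*111/23) = -1103268/101*23/111 = -8458388/3737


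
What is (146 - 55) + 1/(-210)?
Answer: 19109/210 ≈ 90.995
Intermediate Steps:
(146 - 55) + 1/(-210) = 91 - 1/210 = 19109/210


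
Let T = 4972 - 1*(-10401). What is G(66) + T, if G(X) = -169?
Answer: 15204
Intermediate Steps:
T = 15373 (T = 4972 + 10401 = 15373)
G(66) + T = -169 + 15373 = 15204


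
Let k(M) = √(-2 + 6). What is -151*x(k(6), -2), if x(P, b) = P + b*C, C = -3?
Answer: -1208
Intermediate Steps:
k(M) = 2 (k(M) = √4 = 2)
x(P, b) = P - 3*b (x(P, b) = P + b*(-3) = P - 3*b)
-151*x(k(6), -2) = -151*(2 - 3*(-2)) = -151*(2 + 6) = -151*8 = -1208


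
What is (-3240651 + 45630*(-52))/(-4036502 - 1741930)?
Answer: 1871137/1926144 ≈ 0.97144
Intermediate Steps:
(-3240651 + 45630*(-52))/(-4036502 - 1741930) = (-3240651 - 2372760)/(-5778432) = -5613411*(-1/5778432) = 1871137/1926144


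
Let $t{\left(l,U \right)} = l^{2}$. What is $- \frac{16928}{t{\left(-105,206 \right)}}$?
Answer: $- \frac{16928}{11025} \approx -1.5354$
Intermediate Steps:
$- \frac{16928}{t{\left(-105,206 \right)}} = - \frac{16928}{\left(-105\right)^{2}} = - \frac{16928}{11025}$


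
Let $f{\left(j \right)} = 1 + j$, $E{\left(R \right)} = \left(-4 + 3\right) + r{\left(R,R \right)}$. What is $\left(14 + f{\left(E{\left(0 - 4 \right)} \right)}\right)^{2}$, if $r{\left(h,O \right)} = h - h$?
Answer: $196$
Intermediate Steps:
$r{\left(h,O \right)} = 0$
$E{\left(R \right)} = -1$ ($E{\left(R \right)} = \left(-4 + 3\right) + 0 = -1 + 0 = -1$)
$\left(14 + f{\left(E{\left(0 - 4 \right)} \right)}\right)^{2} = \left(14 + \left(1 - 1\right)\right)^{2} = \left(14 + 0\right)^{2} = 14^{2} = 196$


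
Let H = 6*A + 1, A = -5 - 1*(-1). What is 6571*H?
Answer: -151133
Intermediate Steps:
A = -4 (A = -5 + 1 = -4)
H = -23 (H = 6*(-4) + 1 = -24 + 1 = -23)
6571*H = 6571*(-23) = -151133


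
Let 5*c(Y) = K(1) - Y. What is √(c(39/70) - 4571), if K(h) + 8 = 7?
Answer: I*√22399426/70 ≈ 67.611*I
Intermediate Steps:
K(h) = -1 (K(h) = -8 + 7 = -1)
c(Y) = -⅕ - Y/5 (c(Y) = (-1 - Y)/5 = -⅕ - Y/5)
√(c(39/70) - 4571) = √((-⅕ - 39/(5*70)) - 4571) = √((-⅕ - ⅕*39/70) - 4571) = √((-⅕ - 39/350) - 4571) = √(-109/350 - 4571) = √(-1599959/350) = I*√22399426/70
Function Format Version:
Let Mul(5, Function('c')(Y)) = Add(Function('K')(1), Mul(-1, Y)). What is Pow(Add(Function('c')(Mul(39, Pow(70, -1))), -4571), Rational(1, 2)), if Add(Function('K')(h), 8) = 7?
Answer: Mul(Rational(1, 70), I, Pow(22399426, Rational(1, 2))) ≈ Mul(67.611, I)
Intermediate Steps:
Function('K')(h) = -1 (Function('K')(h) = Add(-8, 7) = -1)
Function('c')(Y) = Add(Rational(-1, 5), Mul(Rational(-1, 5), Y)) (Function('c')(Y) = Mul(Rational(1, 5), Add(-1, Mul(-1, Y))) = Add(Rational(-1, 5), Mul(Rational(-1, 5), Y)))
Pow(Add(Function('c')(Mul(39, Pow(70, -1))), -4571), Rational(1, 2)) = Pow(Add(Add(Rational(-1, 5), Mul(Rational(-1, 5), Mul(39, Pow(70, -1)))), -4571), Rational(1, 2)) = Pow(Add(Add(Rational(-1, 5), Mul(Rational(-1, 5), Mul(39, Rational(1, 70)))), -4571), Rational(1, 2)) = Pow(Add(Add(Rational(-1, 5), Mul(Rational(-1, 5), Rational(39, 70))), -4571), Rational(1, 2)) = Pow(Add(Add(Rational(-1, 5), Rational(-39, 350)), -4571), Rational(1, 2)) = Pow(Add(Rational(-109, 350), -4571), Rational(1, 2)) = Pow(Rational(-1599959, 350), Rational(1, 2)) = Mul(Rational(1, 70), I, Pow(22399426, Rational(1, 2)))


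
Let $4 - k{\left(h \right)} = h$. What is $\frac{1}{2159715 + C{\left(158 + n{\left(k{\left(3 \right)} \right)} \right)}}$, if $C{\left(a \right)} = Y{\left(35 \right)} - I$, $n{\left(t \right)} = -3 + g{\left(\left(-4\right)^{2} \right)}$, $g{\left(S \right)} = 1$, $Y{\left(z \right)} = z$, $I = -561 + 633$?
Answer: $\frac{1}{2159678} \approx 4.6303 \cdot 10^{-7}$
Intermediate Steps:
$k{\left(h \right)} = 4 - h$
$I = 72$
$n{\left(t \right)} = -2$ ($n{\left(t \right)} = -3 + 1 = -2$)
$C{\left(a \right)} = -37$ ($C{\left(a \right)} = 35 - 72 = -37$)
$\frac{1}{2159715 + C{\left(158 + n{\left(k{\left(3 \right)} \right)} \right)}} = \frac{1}{2159715 - 37} = \frac{1}{2159678}$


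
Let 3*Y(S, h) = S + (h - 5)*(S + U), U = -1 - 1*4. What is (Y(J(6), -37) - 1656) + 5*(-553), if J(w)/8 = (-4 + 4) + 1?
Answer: -13381/3 ≈ -4460.3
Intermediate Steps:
U = -5 (U = -1 - 4 = -5)
J(w) = 8 (J(w) = 8*((-4 + 4) + 1) = 8*(0 + 1) = 8*1 = 8)
Y(S, h) = S/3 + (-5 + S)*(-5 + h)/3 (Y(S, h) = (S + (h - 5)*(S - 5))/3 = (S + (-5 + h)*(-5 + S))/3 = (S + (-5 + S)*(-5 + h))/3 = S/3 + (-5 + S)*(-5 + h)/3)
(Y(J(6), -37) - 1656) + 5*(-553) = ((25/3 - 5/3*(-37) - 4/3*8 + (⅓)*8*(-37)) - 1656) + 5*(-553) = ((25/3 + 185/3 - 32/3 - 296/3) - 1656) - 2765 = (-118/3 - 1656) - 2765 = -5086/3 - 2765 = -13381/3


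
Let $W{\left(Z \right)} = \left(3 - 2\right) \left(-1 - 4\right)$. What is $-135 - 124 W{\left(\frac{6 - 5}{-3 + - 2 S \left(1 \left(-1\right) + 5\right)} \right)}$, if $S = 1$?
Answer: $485$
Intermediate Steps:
$W{\left(Z \right)} = -5$ ($W{\left(Z \right)} = 1 \left(-5\right) = -5$)
$-135 - 124 W{\left(\frac{6 - 5}{-3 + - 2 S \left(1 \left(-1\right) + 5\right)} \right)} = -135 - -620 = -135 + 620 = 485$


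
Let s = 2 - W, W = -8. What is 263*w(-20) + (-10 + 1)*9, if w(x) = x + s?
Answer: -2711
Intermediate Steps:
s = 10 (s = 2 - 1*(-8) = 2 + 8 = 10)
w(x) = 10 + x (w(x) = x + 10 = 10 + x)
263*w(-20) + (-10 + 1)*9 = 263*(10 - 20) + (-10 + 1)*9 = 263*(-10) - 9*9 = -2630 - 81 = -2711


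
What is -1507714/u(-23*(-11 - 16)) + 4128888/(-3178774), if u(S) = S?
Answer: -2397623051042/987009327 ≈ -2429.2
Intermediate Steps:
-1507714/u(-23*(-11 - 16)) + 4128888/(-3178774) = -1507714*(-1/(23*(-11 - 16))) + 4128888/(-3178774) = -1507714/((-23*(-27))) + 4128888*(-1/3178774) = -1507714/621 - 2064444/1589387 = -2397623051042/987009327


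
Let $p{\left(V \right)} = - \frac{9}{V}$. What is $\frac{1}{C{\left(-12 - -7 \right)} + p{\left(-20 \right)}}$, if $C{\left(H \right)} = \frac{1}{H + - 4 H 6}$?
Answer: $\frac{460}{211} \approx 2.1801$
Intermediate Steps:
$C{\left(H \right)} = - \frac{1}{23 H}$ ($C{\left(H \right)} = \frac{1}{H - 24 H} = \frac{1}{\left(-23\right) H} = - \frac{1}{23 H}$)
$\frac{1}{C{\left(-12 - -7 \right)} + p{\left(-20 \right)}} = \frac{1}{- \frac{1}{23 \left(-12 - -7\right)} - \frac{9}{-20}} = \frac{1}{- \frac{1}{23 \left(-12 + 7\right)} - - \frac{9}{20}} = \frac{1}{- \frac{1}{23 \left(-5\right)} + \frac{9}{20}} = \frac{1}{\left(- \frac{1}{23}\right) \left(- \frac{1}{5}\right) + \frac{9}{20}} = \frac{1}{\frac{1}{115} + \frac{9}{20}} = \frac{1}{\frac{211}{460}} = \frac{460}{211}$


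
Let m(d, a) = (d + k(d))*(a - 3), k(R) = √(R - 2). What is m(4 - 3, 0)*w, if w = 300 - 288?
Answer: -36 - 36*I ≈ -36.0 - 36.0*I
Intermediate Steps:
w = 12
k(R) = √(-2 + R)
m(d, a) = (-3 + a)*(d + √(-2 + d)) (m(d, a) = (d + √(-2 + d))*(a - 3) = (d + √(-2 + d))*(-3 + a) = (-3 + a)*(d + √(-2 + d)))
m(4 - 3, 0)*w = (-3*(4 - 3) - 3*√(-2 + (4 - 3)) + 0*(4 - 3) + 0*√(-2 + (4 - 3)))*12 = (-3*1 - 3*√(-2 + 1) + 0*1 + 0*√(-2 + 1))*12 = (-3 - 3*I + 0 + 0*√(-1))*12 = (-3 - 3*I + 0 + 0*I)*12 = (-3 - 3*I + 0 + 0)*12 = (-3 - 3*I)*12 = -36 - 36*I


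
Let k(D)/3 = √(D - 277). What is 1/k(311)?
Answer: √34/102 ≈ 0.057166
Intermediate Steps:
k(D) = 3*√(-277 + D) (k(D) = 3*√(D - 277) = 3*√(-277 + D))
1/k(311) = 1/(3*√(-277 + 311)) = 1/(3*√34) = √34/102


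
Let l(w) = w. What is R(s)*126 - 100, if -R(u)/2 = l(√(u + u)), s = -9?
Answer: -100 - 756*I*√2 ≈ -100.0 - 1069.1*I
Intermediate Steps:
R(u) = -2*√2*√u (R(u) = -2*√(u + u) = -2*√2*√u)
R(s)*126 - 100 = -2*√2*√(-9)*126 - 100 = -2*√2*3*I*126 - 100 = -6*I*√2*126 - 100 = -756*I*√2 - 100 = -100 - 756*I*√2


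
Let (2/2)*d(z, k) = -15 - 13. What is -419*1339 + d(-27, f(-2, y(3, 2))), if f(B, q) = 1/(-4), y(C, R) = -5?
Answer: -561069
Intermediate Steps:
f(B, q) = -¼
d(z, k) = -28 (d(z, k) = -15 - 13 = -28)
-419*1339 + d(-27, f(-2, y(3, 2))) = -419*1339 - 28 = -561041 - 28 = -561069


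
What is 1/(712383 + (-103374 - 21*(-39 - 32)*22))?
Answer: 1/641811 ≈ 1.5581e-6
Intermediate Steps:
1/(712383 + (-103374 - 21*(-39 - 32)*22)) = 1/(712383 + (-103374 - (-1491)*22)) = 1/(712383 + (-103374 - 21*(-1562))) = 1/(712383 + (-103374 + 32802)) = 1/(712383 - 70572) = 1/641811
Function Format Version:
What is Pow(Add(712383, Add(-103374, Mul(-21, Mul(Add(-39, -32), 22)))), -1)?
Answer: Rational(1, 641811) ≈ 1.5581e-6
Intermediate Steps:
Pow(Add(712383, Add(-103374, Mul(-21, Mul(Add(-39, -32), 22)))), -1) = Pow(Add(712383, Add(-103374, Mul(-21, Mul(-71, 22)))), -1) = Pow(Add(712383, Add(-103374, Mul(-21, -1562))), -1) = Pow(Add(712383, Add(-103374, 32802)), -1) = Pow(Add(712383, -70572), -1) = Pow(641811, -1) = Rational(1, 641811)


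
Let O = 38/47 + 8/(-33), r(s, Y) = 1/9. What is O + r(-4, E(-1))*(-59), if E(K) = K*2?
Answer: -27869/4653 ≈ -5.9895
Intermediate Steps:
E(K) = 2*K
r(s, Y) = ⅑
O = 878/1551 (O = 38*(1/47) + 8*(-1/33) = 38/47 - 8/33 = 878/1551 ≈ 0.56609)
O + r(-4, E(-1))*(-59) = 878/1551 + (⅑)*(-59) = 878/1551 - 59/9 = -27869/4653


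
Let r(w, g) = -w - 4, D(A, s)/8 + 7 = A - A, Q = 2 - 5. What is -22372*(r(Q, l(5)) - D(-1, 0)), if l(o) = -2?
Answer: -1230460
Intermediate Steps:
Q = -3
D(A, s) = -56 (D(A, s) = -56 + 8*(A - A) = -56 + 8*0 = -56 + 0 = -56)
r(w, g) = -4 - w
-22372*(r(Q, l(5)) - D(-1, 0)) = -22372*((-4 - 1*(-3)) - 1*(-56)) = -22372*((-4 + 3) + 56) = -22372*(-1 + 56) = -22372*55 = -1230460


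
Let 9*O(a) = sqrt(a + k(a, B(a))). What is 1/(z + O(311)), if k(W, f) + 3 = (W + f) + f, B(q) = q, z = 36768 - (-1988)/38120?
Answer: 270483914596410/9945166565206226989 - 817388100*sqrt(1241)/9945166565206226989 ≈ 2.7195e-5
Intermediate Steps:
z = 350399537/9530 (z = 36768 - (-1988)/38120 = 36768 - 1*(-497/9530) = 36768 + 497/9530 = 350399537/9530 ≈ 36768.)
k(W, f) = -3 + W + 2*f (k(W, f) = -3 + ((W + f) + f) = -3 + (W + 2*f) = -3 + W + 2*f)
O(a) = sqrt(-3 + 4*a)/9 (O(a) = sqrt(a + (-3 + a + 2*a))/9 = sqrt(a + (-3 + 3*a))/9 = sqrt(-3 + 4*a)/9)
1/(z + O(311)) = 1/(350399537/9530 + sqrt(-3 + 4*311)/9) = 1/(350399537/9530 + sqrt(-3 + 1244)/9) = 1/(350399537/9530 + sqrt(1241)/9)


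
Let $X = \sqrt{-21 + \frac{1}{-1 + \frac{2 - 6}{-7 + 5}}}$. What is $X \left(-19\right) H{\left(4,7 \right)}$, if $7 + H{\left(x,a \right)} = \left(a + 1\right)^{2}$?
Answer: $- 2166 i \sqrt{5} \approx - 4843.3 i$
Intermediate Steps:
$H{\left(x,a \right)} = -7 + \left(1 + a\right)^{2}$ ($H{\left(x,a \right)} = -7 + \left(a + 1\right)^{2} = -7 + \left(1 + a\right)^{2}$)
$X = 2 i \sqrt{5}$ ($X = \sqrt{-21 + \frac{1}{-1 - \frac{4}{-2}}} = \sqrt{-21 + \frac{1}{-1 - -2}} = \sqrt{-21 + \frac{1}{-1 + 2}} = \sqrt{-21 + 1^{-1}} = \sqrt{-21 + 1} = \sqrt{-20} = 2 i \sqrt{5} \approx 4.4721 i$)
$X \left(-19\right) H{\left(4,7 \right)} = 2 i \sqrt{5} \left(-19\right) \left(-7 + \left(1 + 7\right)^{2}\right) = - 38 i \sqrt{5} \left(-7 + 8^{2}\right) = - 38 i \sqrt{5} \left(-7 + 64\right) = - 38 i \sqrt{5} \cdot 57 = - 2166 i \sqrt{5}$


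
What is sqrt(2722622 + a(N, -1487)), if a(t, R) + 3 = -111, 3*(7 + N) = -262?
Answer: 2*sqrt(680627) ≈ 1650.0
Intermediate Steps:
N = -283/3 (N = -7 + (1/3)*(-262) = -7 - 262/3 = -283/3 ≈ -94.333)
a(t, R) = -114 (a(t, R) = -3 - 111 = -114)
sqrt(2722622 + a(N, -1487)) = sqrt(2722622 - 114) = sqrt(2722508) = 2*sqrt(680627)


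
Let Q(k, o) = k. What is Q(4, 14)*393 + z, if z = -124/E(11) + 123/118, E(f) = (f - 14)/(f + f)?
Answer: 878761/354 ≈ 2482.4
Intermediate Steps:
E(f) = (-14 + f)/(2*f) (E(f) = (-14 + f)/((2*f)) = (-14 + f)*(1/(2*f)) = (-14 + f)/(2*f))
z = 322273/354 (z = -124*22/(-14 + 11) + 123/118 = -124/((½)*(1/11)*(-3)) + 123*(1/118) = -124/(-3/22) + 123/118 = -124*(-22/3) + 123/118 = 2728/3 + 123/118 = 322273/354 ≈ 910.38)
Q(4, 14)*393 + z = 4*393 + 322273/354 = 1572 + 322273/354 = 878761/354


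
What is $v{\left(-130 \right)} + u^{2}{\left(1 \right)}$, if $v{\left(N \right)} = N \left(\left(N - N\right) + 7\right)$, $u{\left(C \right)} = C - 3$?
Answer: $-906$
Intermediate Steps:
$u{\left(C \right)} = -3 + C$ ($u{\left(C \right)} = C - 3 = -3 + C$)
$v{\left(N \right)} = 7 N$ ($v{\left(N \right)} = N \left(0 + 7\right) = N 7 = 7 N$)
$v{\left(-130 \right)} + u^{2}{\left(1 \right)} = 7 \left(-130\right) + \left(-3 + 1\right)^{2} = -910 + \left(-2\right)^{2} = -910 + 4 = -906$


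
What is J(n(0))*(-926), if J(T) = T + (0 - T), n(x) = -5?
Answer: 0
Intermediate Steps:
J(T) = 0 (J(T) = T - T = 0)
J(n(0))*(-926) = 0*(-926) = 0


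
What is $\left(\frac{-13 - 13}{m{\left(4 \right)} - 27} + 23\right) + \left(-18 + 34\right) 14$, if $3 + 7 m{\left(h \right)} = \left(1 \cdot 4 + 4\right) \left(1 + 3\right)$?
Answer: $\frac{19851}{80} \approx 248.14$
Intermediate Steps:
$m{\left(h \right)} = \frac{29}{7}$ ($m{\left(h \right)} = - \frac{3}{7} + \frac{\left(1 \cdot 4 + 4\right) \left(1 + 3\right)}{7} = - \frac{3}{7} + \frac{\left(4 + 4\right) 4}{7} = - \frac{3}{7} + \frac{8 \cdot 4}{7} = - \frac{3}{7} + \frac{1}{7} \cdot 32 = - \frac{3}{7} + \frac{32}{7} = \frac{29}{7}$)
$\left(\frac{-13 - 13}{m{\left(4 \right)} - 27} + 23\right) + \left(-18 + 34\right) 14 = \left(\frac{-13 - 13}{\frac{29}{7} - 27} + 23\right) + \left(-18 + 34\right) 14 = \left(\frac{1}{- \frac{160}{7}} \left(-26\right) + 23\right) + 16 \cdot 14 = \left(\left(- \frac{7}{160}\right) \left(-26\right) + 23\right) + 224 = \left(\frac{91}{80} + 23\right) + 224 = \frac{1931}{80} + 224 = \frac{19851}{80}$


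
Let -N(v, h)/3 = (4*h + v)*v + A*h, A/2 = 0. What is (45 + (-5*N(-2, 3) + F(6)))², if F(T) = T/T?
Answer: 64516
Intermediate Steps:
A = 0 (A = 2*0 = 0)
F(T) = 1
N(v, h) = -3*v*(v + 4*h) (N(v, h) = -3*((4*h + v)*v + 0*h) = -3*((v + 4*h)*v + 0) = -3*(v*(v + 4*h) + 0) = -3*v*(v + 4*h))
(45 + (-5*N(-2, 3) + F(6)))² = (45 + (-15*(-2)*(-1*(-2) - 4*3) + 1))² = (45 + (-15*(-2)*(2 - 12) + 1))² = (45 + (-15*(-2)*(-10) + 1))² = (45 + (-5*60 + 1))² = (45 + (-300 + 1))² = (45 - 299)² = (-254)² = 64516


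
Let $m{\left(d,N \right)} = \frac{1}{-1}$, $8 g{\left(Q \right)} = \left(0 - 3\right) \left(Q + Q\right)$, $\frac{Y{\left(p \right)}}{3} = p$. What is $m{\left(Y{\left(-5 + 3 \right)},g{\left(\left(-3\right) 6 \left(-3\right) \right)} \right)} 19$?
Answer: $-19$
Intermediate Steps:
$Y{\left(p \right)} = 3 p$
$g{\left(Q \right)} = - \frac{3 Q}{4}$ ($g{\left(Q \right)} = \frac{\left(0 - 3\right) \left(Q + Q\right)}{8} = \frac{\left(-3\right) 2 Q}{8} = \frac{\left(-6\right) Q}{8} = - \frac{3 Q}{4}$)
$m{\left(d,N \right)} = -1$
$m{\left(Y{\left(-5 + 3 \right)},g{\left(\left(-3\right) 6 \left(-3\right) \right)} \right)} 19 = \left(-1\right) 19 = -19$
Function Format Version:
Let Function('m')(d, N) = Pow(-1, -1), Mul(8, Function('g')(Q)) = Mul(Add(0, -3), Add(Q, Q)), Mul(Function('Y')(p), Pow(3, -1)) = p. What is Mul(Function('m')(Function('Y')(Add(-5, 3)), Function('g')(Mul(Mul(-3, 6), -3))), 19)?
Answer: -19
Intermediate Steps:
Function('Y')(p) = Mul(3, p)
Function('g')(Q) = Mul(Rational(-3, 4), Q) (Function('g')(Q) = Mul(Rational(1, 8), Mul(Add(0, -3), Add(Q, Q))) = Mul(Rational(1, 8), Mul(-3, Mul(2, Q))) = Mul(Rational(1, 8), Mul(-6, Q)) = Mul(Rational(-3, 4), Q))
Function('m')(d, N) = -1
Mul(Function('m')(Function('Y')(Add(-5, 3)), Function('g')(Mul(Mul(-3, 6), -3))), 19) = Mul(-1, 19) = -19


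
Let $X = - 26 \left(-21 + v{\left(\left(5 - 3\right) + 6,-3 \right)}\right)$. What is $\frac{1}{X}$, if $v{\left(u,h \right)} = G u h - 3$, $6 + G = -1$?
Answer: $- \frac{1}{3744} \approx -0.00026709$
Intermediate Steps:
$G = -7$ ($G = -6 - 1 = -7$)
$v{\left(u,h \right)} = -3 - 7 h u$ ($v{\left(u,h \right)} = - 7 u h - 3 = - 7 h u - 3 = -3 - 7 h u$)
$X = -3744$ ($X = - 26 \left(-21 - \left(3 - 21 \left(\left(5 - 3\right) + 6\right)\right)\right) = - 26 \left(-21 - \left(3 - 21 \left(2 + 6\right)\right)\right) = - 26 \left(-21 - \left(3 - 168\right)\right) = - 26 \left(-21 + \left(-3 + 168\right)\right) = - 26 \left(-21 + 165\right) = \left(-26\right) 144 = -3744$)
$\frac{1}{X} = \frac{1}{-3744} = - \frac{1}{3744}$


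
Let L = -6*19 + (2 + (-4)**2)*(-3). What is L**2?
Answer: 28224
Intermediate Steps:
L = -168 (L = -114 + (2 + 16)*(-3) = -114 + 18*(-3) = -114 - 54 = -168)
L**2 = (-168)**2 = 28224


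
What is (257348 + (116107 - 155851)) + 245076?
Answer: 462680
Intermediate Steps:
(257348 + (116107 - 155851)) + 245076 = (257348 - 39744) + 245076 = 217604 + 245076 = 462680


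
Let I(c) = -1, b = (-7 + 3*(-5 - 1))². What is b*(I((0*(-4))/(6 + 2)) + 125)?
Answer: 77500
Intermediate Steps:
b = 625 (b = (-7 + 3*(-6))² = (-7 - 18)² = (-25)² = 625)
b*(I((0*(-4))/(6 + 2)) + 125) = 625*(-1 + 125) = 625*124 = 77500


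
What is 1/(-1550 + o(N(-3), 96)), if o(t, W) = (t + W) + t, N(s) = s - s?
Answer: -1/1454 ≈ -0.00068776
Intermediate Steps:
N(s) = 0
o(t, W) = W + 2*t (o(t, W) = (W + t) + t = W + 2*t)
1/(-1550 + o(N(-3), 96)) = 1/(-1550 + (96 + 2*0)) = 1/(-1550 + (96 + 0)) = 1/(-1550 + 96) = 1/(-1454) = -1/1454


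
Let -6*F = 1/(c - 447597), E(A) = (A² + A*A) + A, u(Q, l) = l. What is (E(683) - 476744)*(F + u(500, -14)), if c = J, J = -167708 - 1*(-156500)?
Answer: -17609407094623/2752830 ≈ -6.3968e+6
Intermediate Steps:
J = -11208 (J = -167708 + 156500 = -11208)
E(A) = A + 2*A² (E(A) = (A² + A²) + A = 2*A² + A = A + 2*A²)
c = -11208
F = 1/2752830 (F = -1/(6*(-11208 - 447597)) = -⅙/(-458805) = -⅙*(-1/458805) = 1/2752830 ≈ 3.6326e-7)
(E(683) - 476744)*(F + u(500, -14)) = (683*(1 + 2*683) - 476744)*(1/2752830 - 14) = (683*(1 + 1366) - 476744)*(-38539619/2752830) = (683*1367 - 476744)*(-38539619/2752830) = (933661 - 476744)*(-38539619/2752830) = 456917*(-38539619/2752830) = -17609407094623/2752830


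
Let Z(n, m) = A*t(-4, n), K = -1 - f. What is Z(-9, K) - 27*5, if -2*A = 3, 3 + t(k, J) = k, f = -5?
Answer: -249/2 ≈ -124.50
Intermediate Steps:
K = 4 (K = -1 - 1*(-5) = -1 + 5 = 4)
t(k, J) = -3 + k
A = -3/2 (A = -½*3 = -3/2 ≈ -1.5000)
Z(n, m) = 21/2 (Z(n, m) = -3*(-3 - 4)/2 = -3/2*(-7) = 21/2)
Z(-9, K) - 27*5 = 21/2 - 27*5 = 21/2 - 135 = -249/2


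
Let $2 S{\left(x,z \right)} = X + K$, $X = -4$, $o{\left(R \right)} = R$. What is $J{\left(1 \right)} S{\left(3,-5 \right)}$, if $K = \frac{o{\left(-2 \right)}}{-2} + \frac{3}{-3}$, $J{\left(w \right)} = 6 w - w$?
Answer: $-10$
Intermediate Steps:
$J{\left(w \right)} = 5 w$
$K = 0$ ($K = - \frac{2}{-2} + \frac{3}{-3} = \left(-2\right) \left(- \frac{1}{2}\right) + 3 \left(- \frac{1}{3}\right) = 1 - 1 = 0$)
$S{\left(x,z \right)} = -2$ ($S{\left(x,z \right)} = \frac{-4 + 0}{2} = \frac{1}{2} \left(-4\right) = -2$)
$J{\left(1 \right)} S{\left(3,-5 \right)} = 5 \cdot 1 \left(-2\right) = 5 \left(-2\right) = -10$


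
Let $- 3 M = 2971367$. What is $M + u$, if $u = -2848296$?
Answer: $- \frac{11516255}{3} \approx -3.8388 \cdot 10^{6}$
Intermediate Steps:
$M = - \frac{2971367}{3}$ ($M = \left(- \frac{1}{3}\right) 2971367 = - \frac{2971367}{3} \approx -9.9046 \cdot 10^{5}$)
$M + u = - \frac{2971367}{3} - 2848296 = - \frac{11516255}{3}$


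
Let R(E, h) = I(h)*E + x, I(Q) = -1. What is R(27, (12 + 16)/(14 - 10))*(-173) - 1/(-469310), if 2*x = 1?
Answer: 1075775848/234655 ≈ 4584.5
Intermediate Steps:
x = ½ (x = (½)*1 = ½ ≈ 0.50000)
R(E, h) = ½ - E (R(E, h) = -E + ½ = ½ - E)
R(27, (12 + 16)/(14 - 10))*(-173) - 1/(-469310) = (½ - 1*27)*(-173) - 1/(-469310) = (½ - 27)*(-173) - 1*(-1/469310) = -53/2*(-173) + 1/469310 = 9169/2 + 1/469310 = 1075775848/234655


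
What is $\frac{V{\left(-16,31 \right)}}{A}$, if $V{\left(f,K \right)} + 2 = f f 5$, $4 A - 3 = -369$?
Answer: $- \frac{852}{61} \approx -13.967$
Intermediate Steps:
$A = - \frac{183}{2}$ ($A = \frac{3}{4} + \frac{1}{4} \left(-369\right) = \frac{3}{4} - \frac{369}{4} = - \frac{183}{2} \approx -91.5$)
$V{\left(f,K \right)} = -2 + 5 f^{2}$ ($V{\left(f,K \right)} = -2 + f f 5 = -2 + f^{2} \cdot 5 = -2 + 5 f^{2}$)
$\frac{V{\left(-16,31 \right)}}{A} = \frac{-2 + 5 \left(-16\right)^{2}}{- \frac{183}{2}} = \left(-2 + 5 \cdot 256\right) \left(- \frac{2}{183}\right) = \left(-2 + 1280\right) \left(- \frac{2}{183}\right) = 1278 \left(- \frac{2}{183}\right) = - \frac{852}{61}$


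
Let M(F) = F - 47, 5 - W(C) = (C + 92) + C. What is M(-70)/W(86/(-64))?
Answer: 1872/1349 ≈ 1.3877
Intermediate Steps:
W(C) = -87 - 2*C (W(C) = 5 - ((C + 92) + C) = 5 - ((92 + C) + C) = 5 - (92 + 2*C) = 5 + (-92 - 2*C) = -87 - 2*C)
M(F) = -47 + F
M(-70)/W(86/(-64)) = (-47 - 70)/(-87 - 172/(-64)) = -117/(-87 - 172*(-1)/64) = -117/(-87 - 2*(-43/32)) = -117/(-87 + 43/16) = -117/(-1349/16) = -117*(-16/1349) = 1872/1349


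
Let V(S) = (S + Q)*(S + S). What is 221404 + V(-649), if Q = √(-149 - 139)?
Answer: 1063806 - 15576*I*√2 ≈ 1.0638e+6 - 22028.0*I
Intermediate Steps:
Q = 12*I*√2 (Q = √(-288) = 12*I*√2 ≈ 16.971*I)
V(S) = 2*S*(S + 12*I*√2) (V(S) = (S + 12*I*√2)*(S + S) = (S + 12*I*√2)*(2*S) = 2*S*(S + 12*I*√2))
221404 + V(-649) = 221404 + 2*(-649)*(-649 + 12*I*√2) = 221404 + (842402 - 15576*I*√2) = 1063806 - 15576*I*√2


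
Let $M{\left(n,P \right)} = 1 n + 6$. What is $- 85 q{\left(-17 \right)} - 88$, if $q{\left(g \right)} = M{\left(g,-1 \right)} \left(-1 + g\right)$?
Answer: $-16918$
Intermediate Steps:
$M{\left(n,P \right)} = 6 + n$ ($M{\left(n,P \right)} = n + 6 = 6 + n$)
$q{\left(g \right)} = \left(-1 + g\right) \left(6 + g\right)$ ($q{\left(g \right)} = \left(6 + g\right) \left(-1 + g\right) = \left(-1 + g\right) \left(6 + g\right)$)
$- 85 q{\left(-17 \right)} - 88 = - 85 \left(-1 - 17\right) \left(6 - 17\right) - 88 = - 85 \left(\left(-18\right) \left(-11\right)\right) - 88 = \left(-85\right) 198 - 88 = -16830 - 88 = -16918$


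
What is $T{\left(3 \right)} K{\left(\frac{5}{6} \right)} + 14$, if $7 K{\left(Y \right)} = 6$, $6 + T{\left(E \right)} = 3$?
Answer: $\frac{80}{7} \approx 11.429$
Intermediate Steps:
$T{\left(E \right)} = -3$ ($T{\left(E \right)} = -6 + 3 = -3$)
$K{\left(Y \right)} = \frac{6}{7}$ ($K{\left(Y \right)} = \frac{1}{7} \cdot 6 = \frac{6}{7}$)
$T{\left(3 \right)} K{\left(\frac{5}{6} \right)} + 14 = \left(-3\right) \frac{6}{7} + 14 = - \frac{18}{7} + 14 = \frac{80}{7}$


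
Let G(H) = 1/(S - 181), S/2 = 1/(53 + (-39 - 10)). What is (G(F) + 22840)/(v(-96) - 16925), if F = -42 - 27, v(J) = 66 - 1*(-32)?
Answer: -8245238/6074547 ≈ -1.3573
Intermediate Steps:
v(J) = 98 (v(J) = 66 + 32 = 98)
S = ½ (S = 2/(53 + (-39 - 10)) = 2/(53 - 49) = 2/4 = 2*(¼) = ½ ≈ 0.50000)
F = -69
G(H) = -2/361 (G(H) = 1/(½ - 181) = 1/(-361/2) = -2/361)
(G(F) + 22840)/(v(-96) - 16925) = (-2/361 + 22840)/(98 - 16925) = (8245238/361)/(-16827) = (8245238/361)*(-1/16827) = -8245238/6074547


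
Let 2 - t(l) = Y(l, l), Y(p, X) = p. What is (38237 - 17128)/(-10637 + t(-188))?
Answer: -21109/10447 ≈ -2.0206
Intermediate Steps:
t(l) = 2 - l
(38237 - 17128)/(-10637 + t(-188)) = (38237 - 17128)/(-10637 + (2 - 1*(-188))) = 21109/(-10637 + (2 + 188)) = 21109/(-10637 + 190) = 21109/(-10447) = 21109*(-1/10447) = -21109/10447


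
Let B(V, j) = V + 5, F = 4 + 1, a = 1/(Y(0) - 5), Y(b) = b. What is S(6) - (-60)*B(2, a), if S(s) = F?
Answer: 425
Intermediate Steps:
a = -⅕ (a = 1/(0 - 5) = 1/(-5) = -⅕ ≈ -0.20000)
F = 5
B(V, j) = 5 + V
S(s) = 5
S(6) - (-60)*B(2, a) = 5 - (-60)*(5 + 2) = 5 - (-60)*7 = 5 - 15*(-28) = 5 + 420 = 425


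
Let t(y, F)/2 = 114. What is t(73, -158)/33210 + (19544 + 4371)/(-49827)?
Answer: -43492033/91930815 ≈ -0.47310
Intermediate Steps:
t(y, F) = 228 (t(y, F) = 2*114 = 228)
t(73, -158)/33210 + (19544 + 4371)/(-49827) = 228/33210 + (19544 + 4371)/(-49827) = 228*(1/33210) + 23915*(-1/49827) = 38/5535 - 23915/49827 = -43492033/91930815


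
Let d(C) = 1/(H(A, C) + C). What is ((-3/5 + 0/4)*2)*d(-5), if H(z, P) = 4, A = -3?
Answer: 6/5 ≈ 1.2000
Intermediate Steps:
d(C) = 1/(4 + C)
((-3/5 + 0/4)*2)*d(-5) = ((-3/5 + 0/4)*2)/(4 - 5) = ((-3*1/5 + 0*(1/4))*2)/(-1) = ((-3/5 + 0)*2)*(-1) = -3/5*2*(-1) = -6/5*(-1) = 6/5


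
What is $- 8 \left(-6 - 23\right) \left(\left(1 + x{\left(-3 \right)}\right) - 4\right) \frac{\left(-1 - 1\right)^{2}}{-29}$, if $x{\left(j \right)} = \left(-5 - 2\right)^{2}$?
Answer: $-1472$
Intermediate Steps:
$x{\left(j \right)} = 49$ ($x{\left(j \right)} = \left(-7\right)^{2} = 49$)
$- 8 \left(-6 - 23\right) \left(\left(1 + x{\left(-3 \right)}\right) - 4\right) \frac{\left(-1 - 1\right)^{2}}{-29} = - 8 \left(-6 - 23\right) \left(\left(1 + 49\right) - 4\right) \frac{\left(-1 - 1\right)^{2}}{-29} = - 8 \left(- 29 \left(50 - 4\right)\right) \left(-2\right)^{2} \left(- \frac{1}{29}\right) = - 8 \left(\left(-29\right) 46\right) 4 \left(- \frac{1}{29}\right) = \left(-8\right) \left(-1334\right) \left(- \frac{4}{29}\right) = 10672 \left(- \frac{4}{29}\right) = -1472$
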